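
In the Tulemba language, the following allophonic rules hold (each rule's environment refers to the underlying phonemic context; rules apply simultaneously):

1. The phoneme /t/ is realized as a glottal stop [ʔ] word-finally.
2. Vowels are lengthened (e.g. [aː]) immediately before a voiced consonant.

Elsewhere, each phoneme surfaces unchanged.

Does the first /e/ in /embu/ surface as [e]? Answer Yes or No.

No

/e/ (word-initial) occurs before a voiced consonant → [eː] by rule 2.
The actual realization is [eː], not [e].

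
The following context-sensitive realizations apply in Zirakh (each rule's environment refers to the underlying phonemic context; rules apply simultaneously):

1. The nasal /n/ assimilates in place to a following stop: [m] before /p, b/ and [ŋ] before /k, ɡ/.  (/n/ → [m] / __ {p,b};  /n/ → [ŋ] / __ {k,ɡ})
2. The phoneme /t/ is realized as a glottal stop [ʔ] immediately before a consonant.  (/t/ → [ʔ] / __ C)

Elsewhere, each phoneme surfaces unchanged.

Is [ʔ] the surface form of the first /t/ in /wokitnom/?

Rule 2 applies to /t/ (between /i/ and /n/: immediately before a consonant) → [ʔ].
The actual realization is [ʔ], which matches [ʔ].

Yes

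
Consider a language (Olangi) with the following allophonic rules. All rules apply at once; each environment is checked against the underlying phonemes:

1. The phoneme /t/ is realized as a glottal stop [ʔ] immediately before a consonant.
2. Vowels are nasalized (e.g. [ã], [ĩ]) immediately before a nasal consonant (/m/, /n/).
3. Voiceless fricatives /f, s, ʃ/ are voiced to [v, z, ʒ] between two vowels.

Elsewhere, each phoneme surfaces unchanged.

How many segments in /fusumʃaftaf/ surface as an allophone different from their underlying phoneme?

Segments that undergo a rule: /s/ → [z] (rule 3); /u/ → [ũ] (rule 2).
All other segments surface unchanged.

2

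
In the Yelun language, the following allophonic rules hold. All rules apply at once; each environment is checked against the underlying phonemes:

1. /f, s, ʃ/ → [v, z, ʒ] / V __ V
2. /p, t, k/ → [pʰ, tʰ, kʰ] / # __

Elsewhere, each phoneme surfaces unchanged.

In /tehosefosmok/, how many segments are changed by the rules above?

Segments that undergo a rule: /t/ → [tʰ] (rule 2); /s/ → [z] (rule 1); /f/ → [v] (rule 1).
All other segments surface unchanged.

3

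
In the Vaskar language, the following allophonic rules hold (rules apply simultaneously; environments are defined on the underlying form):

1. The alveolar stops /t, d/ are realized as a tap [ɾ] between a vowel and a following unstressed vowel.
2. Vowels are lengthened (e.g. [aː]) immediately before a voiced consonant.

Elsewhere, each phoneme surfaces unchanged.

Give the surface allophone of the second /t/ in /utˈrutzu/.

/t/ (between /u/ and /z/) is in the target of rule 1 but the environment (between a vowel and a following unstressed vowel) is not met → [t].

[t]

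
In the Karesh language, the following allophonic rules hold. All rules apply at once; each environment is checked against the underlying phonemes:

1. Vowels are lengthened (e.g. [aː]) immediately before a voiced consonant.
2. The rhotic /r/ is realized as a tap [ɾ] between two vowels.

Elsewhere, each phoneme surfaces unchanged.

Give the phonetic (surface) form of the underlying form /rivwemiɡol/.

/r/ (word-initial) fails the environment for rule 2, so it stays [r].
Rule 1 applies to /i/ (between /r/ and /v/: before a voiced consonant) → [iː].
/e/ meets the environment for rule 1 (before a voiced consonant) → [eː].
/i/ (between /m/ and /ɡ/) occurs before a voiced consonant → [iː] by rule 1.
/o/ (between /ɡ/ and /l/) occurs before a voiced consonant → [oː] by rule 1.

[riːvweːmiːɡoːl]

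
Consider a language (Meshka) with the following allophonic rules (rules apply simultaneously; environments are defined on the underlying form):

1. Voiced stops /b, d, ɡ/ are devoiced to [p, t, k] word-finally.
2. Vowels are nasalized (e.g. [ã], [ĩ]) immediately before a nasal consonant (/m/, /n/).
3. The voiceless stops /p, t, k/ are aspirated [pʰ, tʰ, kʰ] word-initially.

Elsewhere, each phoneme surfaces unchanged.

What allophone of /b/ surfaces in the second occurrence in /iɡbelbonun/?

[b]

/b/ (between /l/ and /o/) is in the target of rule 1 but the environment (word-finally) is not met → [b].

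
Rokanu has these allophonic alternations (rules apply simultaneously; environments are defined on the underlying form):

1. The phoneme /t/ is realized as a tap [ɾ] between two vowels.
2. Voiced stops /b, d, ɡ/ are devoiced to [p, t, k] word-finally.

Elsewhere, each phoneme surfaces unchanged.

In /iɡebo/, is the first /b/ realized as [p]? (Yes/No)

No

/b/ (between /e/ and /o/) is in the target of rule 2 but the environment (word-finally) is not met → [b].
The actual realization is [b], not [p].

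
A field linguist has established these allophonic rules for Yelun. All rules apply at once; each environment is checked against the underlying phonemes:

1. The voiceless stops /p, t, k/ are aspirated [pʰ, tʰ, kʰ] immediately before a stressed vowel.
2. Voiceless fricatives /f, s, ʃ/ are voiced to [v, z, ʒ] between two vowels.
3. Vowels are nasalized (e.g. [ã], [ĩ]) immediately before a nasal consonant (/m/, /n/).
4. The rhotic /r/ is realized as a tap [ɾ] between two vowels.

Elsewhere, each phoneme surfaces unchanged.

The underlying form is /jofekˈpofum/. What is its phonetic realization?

/j/ (word-initial): no rule targets it → [j].
/o/ (between /j/ and /f/) is in the target of rule 3 but the environment (before a nasal consonant) is not met → [o].
Rule 2 applies to /f/ (between /o/ and /e/: between two vowels) → [v].
/e/ (between /f/ and /k/) fails the environment for rule 3, so it stays [e].
/k/ (between /e/ and /p/): rule 1 targets it, but not immediately before a stressed vowel → unchanged [k].
/p/ (between /k/ and /o/) occurs immediately before a stressed vowel → [pʰ] by rule 1.
/o/ (between /p/ and /f/) fails the environment for rule 3, so it stays [o].
/f/ meets the environment for rule 2 (between two vowels) → [v].
/u/ (between /f/ and /m/) occurs before a nasal consonant → [ũ] by rule 3.
/m/ (word-final): no rule targets it → [m].

[jovekˈpʰovũm]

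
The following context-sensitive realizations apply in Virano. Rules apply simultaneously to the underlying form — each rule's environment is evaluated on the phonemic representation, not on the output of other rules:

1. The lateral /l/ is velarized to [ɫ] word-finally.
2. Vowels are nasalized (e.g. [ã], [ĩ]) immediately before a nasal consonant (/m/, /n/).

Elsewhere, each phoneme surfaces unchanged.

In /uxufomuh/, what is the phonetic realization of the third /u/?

/u/ — between /m/ and /h/; rule 2 does not apply here → [u].

[u]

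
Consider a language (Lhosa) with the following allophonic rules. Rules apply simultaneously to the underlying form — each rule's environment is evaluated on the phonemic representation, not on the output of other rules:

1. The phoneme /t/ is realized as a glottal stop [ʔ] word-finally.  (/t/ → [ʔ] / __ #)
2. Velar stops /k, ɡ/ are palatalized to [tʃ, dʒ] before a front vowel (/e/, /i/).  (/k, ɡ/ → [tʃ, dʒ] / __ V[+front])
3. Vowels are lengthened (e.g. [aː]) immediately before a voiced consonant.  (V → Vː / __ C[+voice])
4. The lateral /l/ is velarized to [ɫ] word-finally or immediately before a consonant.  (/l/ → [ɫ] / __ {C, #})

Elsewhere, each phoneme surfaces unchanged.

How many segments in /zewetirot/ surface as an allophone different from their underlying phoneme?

3

Segments that undergo a rule: /e/ → [eː] (rule 3); /i/ → [iː] (rule 3); /t/ → [ʔ] (rule 1).
All other segments surface unchanged.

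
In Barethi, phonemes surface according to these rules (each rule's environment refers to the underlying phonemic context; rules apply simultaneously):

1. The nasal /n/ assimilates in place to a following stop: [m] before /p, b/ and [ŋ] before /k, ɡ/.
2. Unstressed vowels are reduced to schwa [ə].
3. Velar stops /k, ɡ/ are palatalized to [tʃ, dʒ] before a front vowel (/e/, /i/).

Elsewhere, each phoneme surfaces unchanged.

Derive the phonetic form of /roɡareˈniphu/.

/r/ (word-initial): no rule targets it → [r].
/o/ meets the environment for rule 2 (in an unstressed syllable) → [ə].
/ɡ/ (between /o/ and /a/) is in the target of rule 3 but the environment (before a front vowel) is not met → [ɡ].
/a/ meets the environment for rule 2 (in an unstressed syllable) → [ə].
/r/ (between /a/ and /e/): no rule targets it → [r].
/e/ (between /r/ and /n/): in an unstressed syllable, so rule 2 applies → [ə].
/n/ (between /e/ and /i/) is in the target of rule 1 but the environment (before a labial or velar stop) is not met → [n].
/i/ — between /n/ and /p/; rule 2 does not apply here → [i].
/p/ — not in any rule's target class → [p].
/h/ stays [h].
Rule 2 applies to /u/ (word-final: in an unstressed syllable) → [ə].

[rəɡərəˈniphə]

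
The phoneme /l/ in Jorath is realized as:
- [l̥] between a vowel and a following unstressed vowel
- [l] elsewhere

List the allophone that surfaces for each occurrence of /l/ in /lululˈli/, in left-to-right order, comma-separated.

Occurrence 1 (position 1): no conditioning environment matches → elsewhere allophone [l].
Occurrence 2 (position 3): between a vowel and a following unstressed vowel → [l̥].
Occurrence 3 (position 5): no conditioning environment matches → elsewhere allophone [l].
Occurrence 4 (position 6): no conditioning environment matches → elsewhere allophone [l].

[l], [l̥], [l], [l]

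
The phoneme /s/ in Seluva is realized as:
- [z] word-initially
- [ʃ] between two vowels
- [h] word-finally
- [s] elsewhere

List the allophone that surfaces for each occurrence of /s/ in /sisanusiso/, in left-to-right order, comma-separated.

Occurrence 1 (position 1): word-initially → [z].
Occurrence 2 (position 3): between two vowels → [ʃ].
Occurrence 3 (position 7): between two vowels → [ʃ].
Occurrence 4 (position 9): between two vowels → [ʃ].

[z], [ʃ], [ʃ], [ʃ]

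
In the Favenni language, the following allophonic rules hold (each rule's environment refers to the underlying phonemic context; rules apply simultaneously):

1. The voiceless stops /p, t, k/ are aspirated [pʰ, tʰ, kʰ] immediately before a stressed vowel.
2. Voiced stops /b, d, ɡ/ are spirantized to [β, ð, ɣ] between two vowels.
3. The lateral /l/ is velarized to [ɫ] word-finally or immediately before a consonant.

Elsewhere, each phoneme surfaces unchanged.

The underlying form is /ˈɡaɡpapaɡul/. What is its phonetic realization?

[ˈɡaɡpapaɣuɫ]

/ɡ/ (word-initial): rule 2 targets it, but not between two vowels → unchanged [ɡ].
/a/ — not in any rule's target class → [a].
/ɡ/ — between /a/ and /p/; rule 2 does not apply here → [ɡ].
/p/ (between /ɡ/ and /a/): rule 1 targets it, but not immediately before a stressed vowel → unchanged [p].
/a/ stays [a].
/p/ (between /a/ and /a/) is in the target of rule 1 but the environment (immediately before a stressed vowel) is not met → [p].
/a/ (between /p/ and /ɡ/) is unaffected → [a].
Rule 2 applies to /ɡ/ (between /a/ and /u/: between two vowels) → [ɣ].
/u/ (between /ɡ/ and /l/) is unaffected → [u].
/l/ — word-final, word-finally or immediately before a consonant — surfaces as [ɫ] (rule 3).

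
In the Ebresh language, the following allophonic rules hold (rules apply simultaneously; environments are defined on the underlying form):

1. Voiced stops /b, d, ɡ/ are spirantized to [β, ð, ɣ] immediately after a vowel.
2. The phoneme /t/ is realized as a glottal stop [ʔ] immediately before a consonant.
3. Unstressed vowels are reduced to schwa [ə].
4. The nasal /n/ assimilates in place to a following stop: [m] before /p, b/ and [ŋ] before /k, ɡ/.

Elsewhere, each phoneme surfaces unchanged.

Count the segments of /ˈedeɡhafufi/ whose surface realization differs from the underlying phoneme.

6

Segments that undergo a rule: /d/ → [ð] (rule 1); /e/ → [ə] (rule 3); /ɡ/ → [ɣ] (rule 1); /a/ → [ə] (rule 3); /u/ → [ə] (rule 3); /i/ → [ə] (rule 3).
All other segments surface unchanged.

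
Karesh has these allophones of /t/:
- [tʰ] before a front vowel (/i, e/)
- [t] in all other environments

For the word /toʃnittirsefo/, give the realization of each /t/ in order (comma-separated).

Occurrence 1 (position 1): no conditioning environment matches → elsewhere allophone [t].
Occurrence 2 (position 6): no conditioning environment matches → elsewhere allophone [t].
Occurrence 3 (position 7): before a front vowel (/i, e/) → [tʰ].

[t], [t], [tʰ]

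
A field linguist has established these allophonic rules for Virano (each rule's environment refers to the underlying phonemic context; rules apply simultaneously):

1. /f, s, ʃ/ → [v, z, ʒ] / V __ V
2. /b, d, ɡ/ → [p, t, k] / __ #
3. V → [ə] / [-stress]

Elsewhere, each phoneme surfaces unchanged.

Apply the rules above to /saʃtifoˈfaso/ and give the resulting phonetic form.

[səʃtəvəˈvazə]

/s/ (word-initial) is in the target of rule 1 but the environment (between two vowels) is not met → [s].
/a/ (between /s/ and /ʃ/): in an unstressed syllable, so rule 3 applies → [ə].
/ʃ/ (between /a/ and /t/) is in the target of rule 1 but the environment (between two vowels) is not met → [ʃ].
/t/ stays [t].
/i/ meets the environment for rule 3 (in an unstressed syllable) → [ə].
/f/ (between /i/ and /o/): between two vowels, so rule 1 applies → [v].
Rule 3 applies to /o/ (between /f/ and /f/: in an unstressed syllable) → [ə].
Rule 1 applies to /f/ (between /o/ and /a/: between two vowels) → [v].
/a/ — between /f/ and /s/; rule 3 does not apply here → [a].
/s/ (between /a/ and /o/) occurs between two vowels → [z] by rule 1.
/o/ (word-final): in an unstressed syllable, so rule 3 applies → [ə].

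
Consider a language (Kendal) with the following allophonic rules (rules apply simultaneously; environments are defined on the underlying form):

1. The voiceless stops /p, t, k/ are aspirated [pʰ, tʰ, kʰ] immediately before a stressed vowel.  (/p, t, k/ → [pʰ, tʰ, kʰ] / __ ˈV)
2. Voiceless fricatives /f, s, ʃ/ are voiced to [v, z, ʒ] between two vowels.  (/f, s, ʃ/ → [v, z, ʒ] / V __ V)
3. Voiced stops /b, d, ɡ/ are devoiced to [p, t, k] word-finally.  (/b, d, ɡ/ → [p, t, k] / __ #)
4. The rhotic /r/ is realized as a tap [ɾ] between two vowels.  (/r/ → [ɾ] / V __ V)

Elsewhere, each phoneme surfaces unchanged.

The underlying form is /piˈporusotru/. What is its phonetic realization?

[piˈpʰoɾuzotru]

/p/ (word-initial) is in the target of rule 1 but the environment (immediately before a stressed vowel) is not met → [p].
/p/ (between /i/ and /o/): immediately before a stressed vowel, so rule 1 applies → [pʰ].
Rule 4 applies to /r/ (between /o/ and /u/: between two vowels) → [ɾ].
/s/ (between /u/ and /o/) occurs between two vowels → [z] by rule 2.
/t/ — between /o/ and /r/; rule 1 does not apply here → [t].
/r/ — between /t/ and /u/; rule 4 does not apply here → [r].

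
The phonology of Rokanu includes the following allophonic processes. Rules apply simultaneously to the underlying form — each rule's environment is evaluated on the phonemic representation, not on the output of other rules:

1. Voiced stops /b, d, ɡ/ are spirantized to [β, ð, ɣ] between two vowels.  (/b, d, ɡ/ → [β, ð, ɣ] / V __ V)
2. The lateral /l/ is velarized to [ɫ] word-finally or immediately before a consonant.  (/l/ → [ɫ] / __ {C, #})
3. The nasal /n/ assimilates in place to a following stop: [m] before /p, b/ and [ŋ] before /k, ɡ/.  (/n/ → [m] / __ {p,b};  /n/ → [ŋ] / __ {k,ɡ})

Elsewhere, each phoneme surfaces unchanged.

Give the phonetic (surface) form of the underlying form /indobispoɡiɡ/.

/i/ (word-initial) is unaffected → [i].
/n/ — between /i/ and /d/; rule 3 does not apply here → [n].
/d/ (between /n/ and /o/) fails the environment for rule 1, so it stays [d].
/o/ (between /d/ and /b/) is unaffected → [o].
/b/ — between /o/ and /i/, between two vowels — surfaces as [β] (rule 1).
/i/ (between /b/ and /s/) is unaffected → [i].
/s/ stays [s].
/p/ stays [p].
/o/ (between /p/ and /ɡ/) is unaffected → [o].
/ɡ/ meets the environment for rule 1 (between two vowels) → [ɣ].
/i/ (between /ɡ/ and /ɡ/): no rule targets it → [i].
/ɡ/ (word-final): rule 1 targets it, but not between two vowels → unchanged [ɡ].

[indoβispoɣiɡ]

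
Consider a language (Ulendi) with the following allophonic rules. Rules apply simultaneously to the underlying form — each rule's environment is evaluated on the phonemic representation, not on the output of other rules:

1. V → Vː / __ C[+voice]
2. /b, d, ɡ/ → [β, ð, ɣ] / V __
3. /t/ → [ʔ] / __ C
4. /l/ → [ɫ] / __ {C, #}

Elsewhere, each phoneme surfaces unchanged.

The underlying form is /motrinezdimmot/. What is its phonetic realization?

[moʔriːneːzdiːmmot]

/m/ (word-initial) is unaffected → [m].
/o/ (between /m/ and /t/) is in the target of rule 1 but the environment (before a voiced consonant) is not met → [o].
/t/ — between /o/ and /r/, immediately before a consonant — surfaces as [ʔ] (rule 3).
/r/ (between /t/ and /i/): no rule targets it → [r].
/i/ (between /r/ and /n/) occurs before a voiced consonant → [iː] by rule 1.
/n/ (between /i/ and /e/): no rule targets it → [n].
Rule 1 applies to /e/ (between /n/ and /z/: before a voiced consonant) → [eː].
/z/ stays [z].
/d/ (between /z/ and /i/) is in the target of rule 2 but the environment (immediately after a vowel) is not met → [d].
/i/ meets the environment for rule 1 (before a voiced consonant) → [iː].
/m/ stays [m].
/m/ (between /m/ and /o/): no rule targets it → [m].
/o/ — between /m/ and /t/; rule 1 does not apply here → [o].
/t/ — word-final; rule 3 does not apply here → [t].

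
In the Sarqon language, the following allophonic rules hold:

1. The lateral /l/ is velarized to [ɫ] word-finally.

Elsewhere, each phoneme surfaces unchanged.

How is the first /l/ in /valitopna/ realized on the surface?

[l]

/l/ (between /a/ and /i/): rule 1 targets it, but not word-finally → unchanged [l].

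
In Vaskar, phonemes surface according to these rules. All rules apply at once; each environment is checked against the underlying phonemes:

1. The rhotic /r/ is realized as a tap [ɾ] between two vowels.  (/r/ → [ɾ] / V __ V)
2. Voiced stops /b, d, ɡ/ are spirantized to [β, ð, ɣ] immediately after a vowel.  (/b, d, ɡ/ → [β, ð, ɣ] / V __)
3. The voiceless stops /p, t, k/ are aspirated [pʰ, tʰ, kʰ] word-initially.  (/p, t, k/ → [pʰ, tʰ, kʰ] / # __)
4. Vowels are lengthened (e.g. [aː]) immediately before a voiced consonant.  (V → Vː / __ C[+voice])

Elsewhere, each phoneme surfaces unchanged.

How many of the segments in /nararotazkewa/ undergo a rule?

Segments that undergo a rule: /a/ → [aː] (rule 4); /r/ → [ɾ] (rule 1); /a/ → [aː] (rule 4); /r/ → [ɾ] (rule 1); /a/ → [aː] (rule 4); /e/ → [eː] (rule 4).
All other segments surface unchanged.

6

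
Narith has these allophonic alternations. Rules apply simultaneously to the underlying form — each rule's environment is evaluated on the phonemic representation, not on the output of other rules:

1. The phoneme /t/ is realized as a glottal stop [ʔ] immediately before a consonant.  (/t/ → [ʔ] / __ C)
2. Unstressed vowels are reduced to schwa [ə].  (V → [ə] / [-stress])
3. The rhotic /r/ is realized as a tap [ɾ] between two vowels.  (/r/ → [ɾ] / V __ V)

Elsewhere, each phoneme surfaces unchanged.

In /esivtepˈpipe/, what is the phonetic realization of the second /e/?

[ə]

/e/ (between /t/ and /p/) occurs in an unstressed syllable → [ə] by rule 2.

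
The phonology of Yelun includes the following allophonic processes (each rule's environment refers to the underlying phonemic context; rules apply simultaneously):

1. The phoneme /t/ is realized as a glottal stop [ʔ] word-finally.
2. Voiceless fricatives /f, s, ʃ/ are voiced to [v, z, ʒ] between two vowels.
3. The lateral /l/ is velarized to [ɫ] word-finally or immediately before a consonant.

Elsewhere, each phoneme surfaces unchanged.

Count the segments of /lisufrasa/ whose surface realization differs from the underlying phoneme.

Segments that undergo a rule: /s/ → [z] (rule 2); /s/ → [z] (rule 2).
All other segments surface unchanged.

2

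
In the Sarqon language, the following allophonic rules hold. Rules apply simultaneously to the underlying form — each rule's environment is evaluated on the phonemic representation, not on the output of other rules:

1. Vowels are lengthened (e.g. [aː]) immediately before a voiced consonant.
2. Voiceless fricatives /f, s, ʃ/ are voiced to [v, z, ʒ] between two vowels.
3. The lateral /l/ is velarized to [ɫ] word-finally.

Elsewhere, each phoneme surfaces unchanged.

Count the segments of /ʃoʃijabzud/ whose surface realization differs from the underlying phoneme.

Segments that undergo a rule: /ʃ/ → [ʒ] (rule 2); /i/ → [iː] (rule 1); /a/ → [aː] (rule 1); /u/ → [uː] (rule 1).
All other segments surface unchanged.

4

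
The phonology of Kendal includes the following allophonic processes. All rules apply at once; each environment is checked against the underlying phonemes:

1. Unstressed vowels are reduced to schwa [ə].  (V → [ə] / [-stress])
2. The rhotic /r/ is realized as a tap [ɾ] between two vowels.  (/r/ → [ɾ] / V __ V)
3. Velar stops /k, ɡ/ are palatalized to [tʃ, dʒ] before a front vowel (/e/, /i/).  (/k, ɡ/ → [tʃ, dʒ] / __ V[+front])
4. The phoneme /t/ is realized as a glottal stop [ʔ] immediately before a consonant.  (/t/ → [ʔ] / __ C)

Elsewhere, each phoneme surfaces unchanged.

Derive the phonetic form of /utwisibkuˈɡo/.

/u/ — word-initial, in an unstressed syllable — surfaces as [ə] (rule 1).
/t/ — between /u/ and /w/, immediately before a consonant — surfaces as [ʔ] (rule 4).
/i/ meets the environment for rule 1 (in an unstressed syllable) → [ə].
/i/ meets the environment for rule 1 (in an unstressed syllable) → [ə].
/k/ (between /b/ and /u/): rule 3 targets it, but not before a front vowel → unchanged [k].
/u/ (between /k/ and /ɡ/): in an unstressed syllable, so rule 1 applies → [ə].
/ɡ/ — between /u/ and /o/; rule 3 does not apply here → [ɡ].
/o/ (word-final) is in the target of rule 1 but the environment (in an unstressed syllable) is not met → [o].

[əʔwəsəbkəˈɡo]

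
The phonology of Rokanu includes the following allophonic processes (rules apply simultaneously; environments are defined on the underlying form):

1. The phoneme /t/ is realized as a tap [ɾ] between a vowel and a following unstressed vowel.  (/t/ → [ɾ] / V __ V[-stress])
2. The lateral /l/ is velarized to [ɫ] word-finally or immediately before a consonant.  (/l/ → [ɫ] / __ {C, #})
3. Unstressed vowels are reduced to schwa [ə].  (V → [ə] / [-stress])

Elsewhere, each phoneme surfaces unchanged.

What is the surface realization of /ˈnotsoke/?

/n/ (word-initial) is unaffected → [n].
/o/ — between /n/ and /t/; rule 3 does not apply here → [o].
/t/ (between /o/ and /s/) is in the target of rule 1 but the environment (between a vowel and a following unstressed vowel) is not met → [t].
/s/ (between /t/ and /o/) is unaffected → [s].
/o/ (between /s/ and /k/) occurs in an unstressed syllable → [ə] by rule 3.
/k/ (between /o/ and /e/): no rule targets it → [k].
/e/ (word-final): in an unstressed syllable, so rule 3 applies → [ə].

[ˈnotsəkə]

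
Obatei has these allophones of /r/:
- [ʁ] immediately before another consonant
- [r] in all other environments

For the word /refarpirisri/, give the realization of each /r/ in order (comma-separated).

[r], [ʁ], [r], [r]

Occurrence 1 (position 1): no conditioning environment matches → elsewhere allophone [r].
Occurrence 2 (position 5): immediately before another consonant → [ʁ].
Occurrence 3 (position 8): no conditioning environment matches → elsewhere allophone [r].
Occurrence 4 (position 11): no conditioning environment matches → elsewhere allophone [r].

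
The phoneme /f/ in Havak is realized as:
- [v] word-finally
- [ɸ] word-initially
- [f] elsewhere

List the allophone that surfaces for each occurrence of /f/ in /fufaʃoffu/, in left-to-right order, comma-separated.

Occurrence 1 (position 1): word-initially → [ɸ].
Occurrence 2 (position 3): no conditioning environment matches → elsewhere allophone [f].
Occurrence 3 (position 7): no conditioning environment matches → elsewhere allophone [f].
Occurrence 4 (position 8): no conditioning environment matches → elsewhere allophone [f].

[ɸ], [f], [f], [f]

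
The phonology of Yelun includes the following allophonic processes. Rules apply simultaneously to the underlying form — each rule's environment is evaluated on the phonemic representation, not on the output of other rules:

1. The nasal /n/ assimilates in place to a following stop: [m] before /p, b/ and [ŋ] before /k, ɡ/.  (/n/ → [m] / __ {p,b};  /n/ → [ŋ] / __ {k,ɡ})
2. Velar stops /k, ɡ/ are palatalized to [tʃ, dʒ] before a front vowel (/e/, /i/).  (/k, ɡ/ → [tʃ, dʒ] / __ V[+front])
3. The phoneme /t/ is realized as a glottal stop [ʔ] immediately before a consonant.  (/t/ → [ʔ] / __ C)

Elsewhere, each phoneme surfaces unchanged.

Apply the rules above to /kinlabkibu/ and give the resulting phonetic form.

Rule 2 applies to /k/ (word-initial: before a front vowel) → [tʃ].
/i/ (between /k/ and /n/): no rule targets it → [i].
/n/ — between /i/ and /l/; rule 1 does not apply here → [n].
/l/ — not in any rule's target class → [l].
/a/ (between /l/ and /b/): no rule targets it → [a].
/b/ stays [b].
/k/ (between /b/ and /i/) occurs before a front vowel → [tʃ] by rule 2.
/i/ (between /k/ and /b/): no rule targets it → [i].
/b/ (between /i/ and /u/) is unaffected → [b].
/u/ — not in any rule's target class → [u].

[tʃinlabtʃibu]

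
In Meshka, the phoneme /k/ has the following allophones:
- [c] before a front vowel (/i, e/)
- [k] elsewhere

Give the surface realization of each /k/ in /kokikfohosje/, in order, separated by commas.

Occurrence 1 (position 1): no conditioning environment matches → elsewhere allophone [k].
Occurrence 2 (position 3): before a front vowel → [c].
Occurrence 3 (position 5): no conditioning environment matches → elsewhere allophone [k].

[k], [c], [k]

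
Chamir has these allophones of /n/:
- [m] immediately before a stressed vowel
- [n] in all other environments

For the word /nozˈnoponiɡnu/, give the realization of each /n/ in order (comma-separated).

Occurrence 1 (position 1): no conditioning environment matches → elsewhere allophone [n].
Occurrence 2 (position 4): immediately before a stressed vowel → [m].
Occurrence 3 (position 8): no conditioning environment matches → elsewhere allophone [n].
Occurrence 4 (position 11): no conditioning environment matches → elsewhere allophone [n].

[n], [m], [n], [n]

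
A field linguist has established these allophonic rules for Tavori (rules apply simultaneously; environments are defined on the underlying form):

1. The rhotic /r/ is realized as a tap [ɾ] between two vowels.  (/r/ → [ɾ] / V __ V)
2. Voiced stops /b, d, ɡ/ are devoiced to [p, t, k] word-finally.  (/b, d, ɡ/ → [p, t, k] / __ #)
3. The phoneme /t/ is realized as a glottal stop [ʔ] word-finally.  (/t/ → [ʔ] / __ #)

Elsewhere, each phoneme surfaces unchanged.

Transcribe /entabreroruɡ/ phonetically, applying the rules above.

[entabreɾoɾuk]

/e/ (word-initial): no rule targets it → [e].
/n/ (between /e/ and /t/): no rule targets it → [n].
/t/ (between /n/ and /a/) fails the environment for rule 3, so it stays [t].
/a/ (between /t/ and /b/) is unaffected → [a].
/b/ (between /a/ and /r/): rule 2 targets it, but not word-finally → unchanged [b].
/r/ (between /b/ and /e/) fails the environment for rule 1, so it stays [r].
/e/ (between /r/ and /r/) is unaffected → [e].
Rule 1 applies to /r/ (between /e/ and /o/: between two vowels) → [ɾ].
/o/ (between /r/ and /r/) is unaffected → [o].
/r/ meets the environment for rule 1 (between two vowels) → [ɾ].
/u/ — not in any rule's target class → [u].
/ɡ/ (word-final) occurs word-finally → [k] by rule 2.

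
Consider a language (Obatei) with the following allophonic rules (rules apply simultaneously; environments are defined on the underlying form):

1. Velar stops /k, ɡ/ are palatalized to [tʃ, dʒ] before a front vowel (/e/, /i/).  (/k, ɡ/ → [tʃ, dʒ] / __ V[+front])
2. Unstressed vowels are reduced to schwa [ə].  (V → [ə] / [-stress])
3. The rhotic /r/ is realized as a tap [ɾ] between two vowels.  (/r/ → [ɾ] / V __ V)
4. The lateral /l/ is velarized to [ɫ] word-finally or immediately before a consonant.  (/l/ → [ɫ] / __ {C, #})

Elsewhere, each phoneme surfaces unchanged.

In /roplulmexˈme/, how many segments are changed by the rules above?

Segments that undergo a rule: /o/ → [ə] (rule 2); /u/ → [ə] (rule 2); /l/ → [ɫ] (rule 4); /e/ → [ə] (rule 2).
All other segments surface unchanged.

4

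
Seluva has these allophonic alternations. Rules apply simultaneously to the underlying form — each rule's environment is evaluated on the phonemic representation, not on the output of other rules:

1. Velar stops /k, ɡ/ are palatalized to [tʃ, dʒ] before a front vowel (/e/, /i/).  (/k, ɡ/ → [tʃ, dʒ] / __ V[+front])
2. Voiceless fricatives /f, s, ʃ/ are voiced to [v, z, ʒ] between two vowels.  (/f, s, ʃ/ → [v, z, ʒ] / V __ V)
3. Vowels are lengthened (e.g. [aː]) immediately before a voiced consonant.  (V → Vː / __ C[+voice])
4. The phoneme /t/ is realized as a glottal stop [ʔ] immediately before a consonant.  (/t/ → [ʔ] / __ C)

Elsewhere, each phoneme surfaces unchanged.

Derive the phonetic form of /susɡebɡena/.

/s/ (word-initial) fails the environment for rule 2, so it stays [s].
/u/ (between /s/ and /s/) fails the environment for rule 3, so it stays [u].
/s/ (between /u/ and /ɡ/) fails the environment for rule 2, so it stays [s].
/ɡ/ (between /s/ and /e/): before a front vowel, so rule 1 applies → [dʒ].
/e/ (between /ɡ/ and /b/) occurs before a voiced consonant → [eː] by rule 3.
/ɡ/ (between /b/ and /e/): before a front vowel, so rule 1 applies → [dʒ].
Rule 3 applies to /e/ (between /ɡ/ and /n/: before a voiced consonant) → [eː].
/a/ (word-final) is in the target of rule 3 but the environment (before a voiced consonant) is not met → [a].

[susdʒeːbdʒeːna]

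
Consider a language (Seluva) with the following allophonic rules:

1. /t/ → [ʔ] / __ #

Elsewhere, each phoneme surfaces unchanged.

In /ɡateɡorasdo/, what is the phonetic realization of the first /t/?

[t]

/t/ (between /a/ and /e/) is in the target of rule 1 but the environment (word-finally) is not met → [t].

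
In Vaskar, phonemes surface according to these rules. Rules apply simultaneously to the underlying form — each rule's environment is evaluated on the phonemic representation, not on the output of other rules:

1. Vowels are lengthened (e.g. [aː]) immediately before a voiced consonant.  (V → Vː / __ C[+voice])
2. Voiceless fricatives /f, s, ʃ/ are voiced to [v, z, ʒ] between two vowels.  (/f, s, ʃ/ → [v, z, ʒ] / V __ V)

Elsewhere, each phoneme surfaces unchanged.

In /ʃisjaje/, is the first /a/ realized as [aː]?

Yes

/a/ (between /j/ and /j/) occurs before a voiced consonant → [aː] by rule 1.
The actual realization is [aː], which matches [aː].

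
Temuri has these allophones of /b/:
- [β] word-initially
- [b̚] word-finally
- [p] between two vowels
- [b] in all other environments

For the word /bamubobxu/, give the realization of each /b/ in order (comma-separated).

[β], [p], [b]

Occurrence 1 (position 1): word-initially → [β].
Occurrence 2 (position 5): between two vowels → [p].
Occurrence 3 (position 7): no conditioning environment matches → elsewhere allophone [b].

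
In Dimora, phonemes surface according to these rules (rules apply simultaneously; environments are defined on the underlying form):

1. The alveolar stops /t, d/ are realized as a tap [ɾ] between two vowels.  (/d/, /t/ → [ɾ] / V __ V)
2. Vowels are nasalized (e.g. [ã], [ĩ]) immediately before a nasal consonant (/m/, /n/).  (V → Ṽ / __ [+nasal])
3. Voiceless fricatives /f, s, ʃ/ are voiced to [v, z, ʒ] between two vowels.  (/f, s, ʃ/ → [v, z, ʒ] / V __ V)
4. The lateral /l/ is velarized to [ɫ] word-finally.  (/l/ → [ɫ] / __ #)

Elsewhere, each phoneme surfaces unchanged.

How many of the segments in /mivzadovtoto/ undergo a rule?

2

Segments that undergo a rule: /d/ → [ɾ] (rule 1); /t/ → [ɾ] (rule 1).
All other segments surface unchanged.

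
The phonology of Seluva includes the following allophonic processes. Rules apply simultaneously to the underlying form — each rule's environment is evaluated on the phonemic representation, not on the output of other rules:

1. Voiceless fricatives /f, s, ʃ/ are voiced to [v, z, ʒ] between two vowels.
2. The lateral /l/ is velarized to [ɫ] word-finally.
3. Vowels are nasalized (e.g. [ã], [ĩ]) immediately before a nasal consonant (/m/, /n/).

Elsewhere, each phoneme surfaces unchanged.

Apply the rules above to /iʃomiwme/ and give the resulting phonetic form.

[iʒõmiwme]

/i/ — word-initial; rule 3 does not apply here → [i].
/ʃ/ — between /i/ and /o/, between two vowels — surfaces as [ʒ] (rule 1).
Rule 3 applies to /o/ (between /ʃ/ and /m/: before a nasal consonant) → [õ].
/i/ (between /m/ and /w/): rule 3 targets it, but not before a nasal consonant → unchanged [i].
/e/ — word-final; rule 3 does not apply here → [e].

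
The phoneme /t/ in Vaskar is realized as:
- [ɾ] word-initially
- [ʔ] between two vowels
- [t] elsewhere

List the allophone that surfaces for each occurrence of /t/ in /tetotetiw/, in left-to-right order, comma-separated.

Occurrence 1 (position 1): word-initially → [ɾ].
Occurrence 2 (position 3): between two vowels → [ʔ].
Occurrence 3 (position 5): between two vowels → [ʔ].
Occurrence 4 (position 7): between two vowels → [ʔ].

[ɾ], [ʔ], [ʔ], [ʔ]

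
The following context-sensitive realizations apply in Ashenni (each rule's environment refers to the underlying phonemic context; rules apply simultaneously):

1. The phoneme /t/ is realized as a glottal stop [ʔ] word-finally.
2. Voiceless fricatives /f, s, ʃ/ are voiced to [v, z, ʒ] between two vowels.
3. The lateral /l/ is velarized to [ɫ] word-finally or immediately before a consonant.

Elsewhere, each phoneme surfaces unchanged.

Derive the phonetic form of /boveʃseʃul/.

[boveʃseʒuɫ]

/b/ (word-initial) is unaffected → [b].
/o/ stays [o].
/v/ — not in any rule's target class → [v].
/e/ stays [e].
/ʃ/ — between /e/ and /s/; rule 2 does not apply here → [ʃ].
/s/ (between /ʃ/ and /e/) is in the target of rule 2 but the environment (between two vowels) is not met → [s].
/e/ — not in any rule's target class → [e].
/ʃ/ (between /e/ and /u/) occurs between two vowels → [ʒ] by rule 2.
/u/ (between /ʃ/ and /l/) is unaffected → [u].
/l/ (word-final): word-finally or immediately before a consonant, so rule 3 applies → [ɫ].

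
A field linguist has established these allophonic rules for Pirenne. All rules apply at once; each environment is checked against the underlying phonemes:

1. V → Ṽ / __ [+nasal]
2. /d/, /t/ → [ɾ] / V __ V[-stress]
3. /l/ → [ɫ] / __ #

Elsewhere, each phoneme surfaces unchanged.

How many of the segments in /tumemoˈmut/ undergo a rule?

3

Segments that undergo a rule: /u/ → [ũ] (rule 1); /e/ → [ẽ] (rule 1); /o/ → [õ] (rule 1).
All other segments surface unchanged.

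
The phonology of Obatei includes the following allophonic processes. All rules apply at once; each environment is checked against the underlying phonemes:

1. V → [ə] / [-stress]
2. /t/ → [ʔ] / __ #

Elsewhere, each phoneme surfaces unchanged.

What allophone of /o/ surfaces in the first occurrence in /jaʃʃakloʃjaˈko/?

[ə]

/o/ (between /l/ and /ʃ/): in an unstressed syllable, so rule 1 applies → [ə].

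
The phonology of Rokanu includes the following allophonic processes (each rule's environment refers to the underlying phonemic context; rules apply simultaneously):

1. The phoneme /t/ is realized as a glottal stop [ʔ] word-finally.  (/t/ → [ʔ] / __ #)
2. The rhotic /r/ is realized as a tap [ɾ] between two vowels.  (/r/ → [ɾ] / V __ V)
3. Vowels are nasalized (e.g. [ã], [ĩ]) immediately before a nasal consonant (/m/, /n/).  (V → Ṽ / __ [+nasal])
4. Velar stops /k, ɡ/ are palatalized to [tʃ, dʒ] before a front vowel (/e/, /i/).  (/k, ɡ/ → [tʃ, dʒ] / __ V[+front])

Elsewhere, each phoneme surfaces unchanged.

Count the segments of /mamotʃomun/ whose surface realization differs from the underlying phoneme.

Segments that undergo a rule: /a/ → [ã] (rule 3); /o/ → [õ] (rule 3); /u/ → [ũ] (rule 3).
All other segments surface unchanged.

3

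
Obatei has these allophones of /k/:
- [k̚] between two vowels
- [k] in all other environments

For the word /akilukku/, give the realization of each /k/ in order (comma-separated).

[k̚], [k], [k]

Occurrence 1 (position 2): between two vowels → [k̚].
Occurrence 2 (position 6): no conditioning environment matches → elsewhere allophone [k].
Occurrence 3 (position 7): no conditioning environment matches → elsewhere allophone [k].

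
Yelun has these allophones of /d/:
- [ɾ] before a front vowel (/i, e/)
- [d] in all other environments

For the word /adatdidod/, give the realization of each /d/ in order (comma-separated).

[d], [ɾ], [d], [d]

Occurrence 1 (position 2): no conditioning environment matches → elsewhere allophone [d].
Occurrence 2 (position 5): before a front vowel (/i, e/) → [ɾ].
Occurrence 3 (position 7): no conditioning environment matches → elsewhere allophone [d].
Occurrence 4 (position 9): no conditioning environment matches → elsewhere allophone [d].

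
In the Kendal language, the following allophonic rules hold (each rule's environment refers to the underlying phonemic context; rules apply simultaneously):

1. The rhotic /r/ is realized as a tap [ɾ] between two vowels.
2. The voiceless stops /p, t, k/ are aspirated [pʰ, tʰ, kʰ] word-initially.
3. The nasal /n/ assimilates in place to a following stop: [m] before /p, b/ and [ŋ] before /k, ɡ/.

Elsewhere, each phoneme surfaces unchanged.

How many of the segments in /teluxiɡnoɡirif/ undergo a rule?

2

Segments that undergo a rule: /t/ → [tʰ] (rule 2); /r/ → [ɾ] (rule 1).
All other segments surface unchanged.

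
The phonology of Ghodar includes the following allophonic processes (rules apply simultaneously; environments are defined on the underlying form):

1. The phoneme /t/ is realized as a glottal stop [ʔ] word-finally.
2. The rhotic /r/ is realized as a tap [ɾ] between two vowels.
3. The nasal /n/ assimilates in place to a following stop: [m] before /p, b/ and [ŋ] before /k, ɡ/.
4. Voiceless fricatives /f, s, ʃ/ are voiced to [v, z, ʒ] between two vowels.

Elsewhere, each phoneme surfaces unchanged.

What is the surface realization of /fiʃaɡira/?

/f/ — word-initial; rule 4 does not apply here → [f].
/i/ — not in any rule's target class → [i].
/ʃ/ — between /i/ and /a/, between two vowels — surfaces as [ʒ] (rule 4).
/a/ — not in any rule's target class → [a].
/ɡ/ (between /a/ and /i/) is unaffected → [ɡ].
/i/ (between /ɡ/ and /r/) is unaffected → [i].
/r/ meets the environment for rule 2 (between two vowels) → [ɾ].
/a/ stays [a].

[fiʒaɡiɾa]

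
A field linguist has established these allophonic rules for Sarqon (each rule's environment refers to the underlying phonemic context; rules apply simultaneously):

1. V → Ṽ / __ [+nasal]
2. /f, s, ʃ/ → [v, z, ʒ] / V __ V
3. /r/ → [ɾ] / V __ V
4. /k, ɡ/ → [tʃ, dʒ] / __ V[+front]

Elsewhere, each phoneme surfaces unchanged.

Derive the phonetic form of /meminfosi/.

[mẽmĩnfozi]

/m/ (word-initial) is unaffected → [m].
/e/ (between /m/ and /m/): before a nasal consonant, so rule 1 applies → [ẽ].
/m/ stays [m].
/i/ (between /m/ and /n/) occurs before a nasal consonant → [ĩ] by rule 1.
/n/ (between /i/ and /f/): no rule targets it → [n].
/f/ (between /n/ and /o/) is in the target of rule 2 but the environment (between two vowels) is not met → [f].
/o/ — between /f/ and /s/; rule 1 does not apply here → [o].
/s/ (between /o/ and /i/): between two vowels, so rule 2 applies → [z].
/i/ (word-final) is in the target of rule 1 but the environment (before a nasal consonant) is not met → [i].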